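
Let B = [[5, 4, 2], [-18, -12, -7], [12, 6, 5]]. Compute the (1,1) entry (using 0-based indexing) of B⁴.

Characteristic polynomial: μ^3 + 2μ^2 - 5μ - 6 = (μ - 2)(μ + 1)(μ + 3), so the eigenvalues are -3, -1, 2.
μ=-1: eigenvector (-1, 1, 1).
μ=2: eigenvector (0, -1, 2).
μ=-3: eigenvector (1, -2, 0).
P = [[-1, 0, 1], [1, -1, -2], [1, 2, 0]], D = diag(-1, 2, -3), P⁻¹ = [[-4, -2, -1], [2, 1, 1], [-3, -2, -1]].
B⁴ = P·diag(1, 16, 81)·P⁻¹ = [[-239, -160, -80], [450, 306, 145], [60, 30, 31]].
The requested entry is 306.

306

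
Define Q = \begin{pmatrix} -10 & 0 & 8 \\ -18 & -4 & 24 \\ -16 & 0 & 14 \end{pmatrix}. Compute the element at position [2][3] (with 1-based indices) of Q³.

Characteristic polynomial: r^3 - 28r - 48 = (r - 6)(r + 2)(r + 4), so the eigenvalues are -4, -2, 6.
r=-2: eigenvector (1, 3, 1).
r=6: eigenvector (1, 3, 2).
r=-4: eigenvector (0, 1, 0).
P = [[1, 1, 0], [3, 3, 1], [1, 2, 0]], D = diag(-2, 6, -4), P⁻¹ = [[2, 0, -1], [-1, 0, 1], [-3, 1, 0]].
Q³ = P·diag(-8, 216, -64)·P⁻¹ = [[-232, 0, 224], [-504, -64, 672], [-448, 0, 440]].
The requested entry is 672.

672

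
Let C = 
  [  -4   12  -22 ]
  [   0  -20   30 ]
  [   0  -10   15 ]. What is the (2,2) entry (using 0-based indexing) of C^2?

-75

Characteristic polynomial: r^3 + 9r^2 + 20r = r(r + 4)(r + 5), so the eigenvalues are -5, -4, 0.
r=0: eigenvector (2, -3, -2).
r=-4: eigenvector (1, 0, 0).
r=-5: eigenvector (-2, 2, 1).
P = [[2, 1, -2], [-3, 0, 2], [-2, 0, 1]], D = diag(0, -4, -5), P⁻¹ = [[0, 1, -2], [1, 2, -2], [0, 2, -3]].
C² = P·diag(0, 16, 25)·P⁻¹ = [[16, -68, 118], [0, 100, -150], [0, 50, -75]].
The requested entry is -75.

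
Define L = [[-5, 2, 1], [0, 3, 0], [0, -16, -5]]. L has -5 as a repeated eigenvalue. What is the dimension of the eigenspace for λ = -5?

1

L + 5I = [[0, 2, 1], [0, 8, 0], [0, -16, 0]].
This matrix has rank 2, so its null space has dimension 3 − 2 = 1.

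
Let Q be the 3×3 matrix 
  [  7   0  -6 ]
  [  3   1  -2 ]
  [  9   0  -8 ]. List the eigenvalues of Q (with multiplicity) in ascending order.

Characteristic polynomial: p(t) = t^3 - 3t + 2 = (t - 1)^2(t + 2).
Roots (with multiplicity): -2, 1, 1.

-2, 1, 1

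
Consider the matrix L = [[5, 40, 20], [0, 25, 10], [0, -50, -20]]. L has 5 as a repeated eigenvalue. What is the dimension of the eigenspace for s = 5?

2

L − 5I = [[0, 40, 20], [0, 20, 10], [0, -50, -25]].
This matrix has rank 1, so its null space has dimension 3 − 1 = 2.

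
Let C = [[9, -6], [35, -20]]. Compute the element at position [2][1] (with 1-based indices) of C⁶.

-1086085

Characteristic polynomial: λ^2 + 11λ + 30 = (λ + 5)(λ + 6), so the eigenvalues are -6, -5.
λ=-5: eigenvector (-3, -7).
λ=-6: eigenvector (-2, -5).
P = [[-3, -2], [-7, -5]], D = diag(-5, -6), P⁻¹ = [[-5, 2], [7, -3]].
C⁶ = P·diag(15625, 46656)·P⁻¹ = [[-418809, 186186], [-1086085, 481090]].
The requested entry is -1086085.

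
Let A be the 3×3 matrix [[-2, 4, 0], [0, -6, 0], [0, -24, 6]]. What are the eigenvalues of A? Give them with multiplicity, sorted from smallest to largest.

-6, -2, 6

Characteristic polynomial: p(t) = t^3 + 2t^2 - 36t - 72 = (t - 6)(t + 2)(t + 6).
Roots (with multiplicity): -6, -2, 6.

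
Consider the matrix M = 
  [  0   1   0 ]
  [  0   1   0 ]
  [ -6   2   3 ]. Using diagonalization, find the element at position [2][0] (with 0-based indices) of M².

-18

Characteristic polynomial: t^3 - 4t^2 + 3t = t(t - 3)(t - 1), so the eigenvalues are 0, 1, 3.
t=1: eigenvector (1, 1, 2).
t=3: eigenvector (0, 0, 1).
t=0: eigenvector (-1, 0, -2).
P = [[1, 0, -1], [1, 0, 0], [2, 1, -2]], D = diag(1, 3, 0), P⁻¹ = [[0, 1, 0], [-2, 0, 1], [-1, 1, 0]].
M² = P·diag(1, 9, 0)·P⁻¹ = [[0, 1, 0], [0, 1, 0], [-18, 2, 9]].
The requested entry is -18.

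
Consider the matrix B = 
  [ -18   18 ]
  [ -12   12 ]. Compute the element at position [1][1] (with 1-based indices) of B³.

-648

Characteristic polynomial: λ^2 + 6λ = λ(λ + 6), so the eigenvalues are -6, 0.
λ=-6: eigenvector (3, 2).
λ=0: eigenvector (1, 1).
P = [[3, 1], [2, 1]], D = diag(-6, 0), P⁻¹ = [[1, -1], [-2, 3]].
B³ = P·diag(-216, 0)·P⁻¹ = [[-648, 648], [-432, 432]].
The requested entry is -648.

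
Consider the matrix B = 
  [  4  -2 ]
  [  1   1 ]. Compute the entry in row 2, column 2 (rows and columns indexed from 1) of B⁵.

-179

Characteristic polynomial: λ^2 - 5λ + 6 = (λ - 3)(λ - 2), so the eigenvalues are 2, 3.
λ=2: eigenvector (-1, -1).
λ=3: eigenvector (2, 1).
P = [[-1, 2], [-1, 1]], D = diag(2, 3), P⁻¹ = [[1, -2], [1, -1]].
B⁵ = P·diag(32, 243)·P⁻¹ = [[454, -422], [211, -179]].
The requested entry is -179.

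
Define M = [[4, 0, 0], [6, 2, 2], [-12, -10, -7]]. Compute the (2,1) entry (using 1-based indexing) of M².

12

Characteristic polynomial: s^3 + s^2 - 14s - 24 = (s - 4)(s + 2)(s + 3), so the eigenvalues are -3, -2, 4.
s=-2: eigenvector (0, 1, -2).
s=4: eigenvector (1, 1, -2).
s=-3: eigenvector (0, -2, 5).
P = [[0, 1, 0], [1, 1, -2], [-2, -2, 5]], D = diag(-2, 4, -3), P⁻¹ = [[-1, 5, 2], [1, 0, 0], [0, 2, 1]].
M² = P·diag(4, 16, 9)·P⁻¹ = [[16, 0, 0], [12, -16, -10], [-24, 50, 29]].
The requested entry is 12.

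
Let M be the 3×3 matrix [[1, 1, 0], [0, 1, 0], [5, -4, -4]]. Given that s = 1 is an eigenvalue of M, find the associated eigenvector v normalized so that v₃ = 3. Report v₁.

M − 1I = [[0, 1, 0], [0, 0, 0], [5, -4, -5]].
Solving (M − 1I)v = 0 gives the eigenspace spanned by (3, 0, 3).
With v₃ = 3, v = (3, 0, 3), so v₁ = 3.

3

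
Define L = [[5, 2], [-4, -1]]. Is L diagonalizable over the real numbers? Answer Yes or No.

Yes

Characteristic polynomial: p(λ) = λ^2 - 4λ + 3 = (λ - 3)(λ - 1).
All 2 eigenvalues are distinct, so L is diagonalizable.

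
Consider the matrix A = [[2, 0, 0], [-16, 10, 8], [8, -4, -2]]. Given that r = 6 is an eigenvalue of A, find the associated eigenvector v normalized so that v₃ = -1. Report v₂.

2

A − 6I = [[-4, 0, 0], [-16, 4, 8], [8, -4, -8]].
Solving (A − 6I)v = 0 gives the eigenspace spanned by (0, 2, -1).
With v₃ = -1, v = (0, 2, -1), so v₂ = 2.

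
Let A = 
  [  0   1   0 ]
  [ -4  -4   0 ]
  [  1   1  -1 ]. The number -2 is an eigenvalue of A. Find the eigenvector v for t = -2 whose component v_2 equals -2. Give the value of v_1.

A + 2I = [[2, 1, 0], [-4, -2, 0], [1, 1, 1]].
Solving (A + 2I)v = 0 gives the eigenspace spanned by (1, -2, 1).
With v_2 = -2, v = (1, -2, 1), so v_1 = 1.

1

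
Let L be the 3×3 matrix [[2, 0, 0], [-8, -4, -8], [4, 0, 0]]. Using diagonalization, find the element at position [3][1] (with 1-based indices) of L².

Characteristic polynomial: λ^3 + 2λ^2 - 8λ = λ(λ - 2)(λ + 4), so the eigenvalues are -4, 0, 2.
λ=2: eigenvector (1, -4, 2).
λ=-4: eigenvector (0, 1, 0).
λ=0: eigenvector (0, -2, 1).
P = [[1, 0, 0], [-4, 1, -2], [2, 0, 1]], D = diag(2, -4, 0), P⁻¹ = [[1, 0, 0], [0, 1, 2], [-2, 0, 1]].
L² = P·diag(4, 16, 0)·P⁻¹ = [[4, 0, 0], [-16, 16, 32], [8, 0, 0]].
The requested entry is 8.

8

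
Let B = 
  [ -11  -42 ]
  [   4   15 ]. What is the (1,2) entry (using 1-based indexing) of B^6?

-15288

Characteristic polynomial: r^2 - 4r + 3 = (r - 3)(r - 1), so the eigenvalues are 1, 3.
r=1: eigenvector (7, -2).
r=3: eigenvector (-3, 1).
P = [[7, -3], [-2, 1]], D = diag(1, 3), P⁻¹ = [[1, 3], [2, 7]].
B⁶ = P·diag(1, 729)·P⁻¹ = [[-4367, -15288], [1456, 5097]].
The requested entry is -15288.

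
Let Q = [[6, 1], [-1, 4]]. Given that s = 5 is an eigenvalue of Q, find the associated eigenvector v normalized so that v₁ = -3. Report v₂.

Q − 5I = [[1, 1], [-1, -1]].
Solving (Q − 5I)v = 0 gives the eigenspace spanned by (-3, 3).
With v₁ = -3, v = (-3, 3), so v₂ = 3.

3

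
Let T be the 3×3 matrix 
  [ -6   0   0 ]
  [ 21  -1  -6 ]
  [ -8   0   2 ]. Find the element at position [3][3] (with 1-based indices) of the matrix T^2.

4

Characteristic polynomial: λ^3 + 5λ^2 - 8λ - 12 = (λ - 2)(λ + 1)(λ + 6), so the eigenvalues are -6, -1, 2.
λ=-6: eigenvector (1, -3, 1).
λ=-1: eigenvector (0, 1, 0).
λ=2: eigenvector (0, -2, 1).
P = [[1, 0, 0], [-3, 1, -2], [1, 0, 1]], D = diag(-6, -1, 2), P⁻¹ = [[1, 0, 0], [1, 1, 2], [-1, 0, 1]].
T² = P·diag(36, 1, 4)·P⁻¹ = [[36, 0, 0], [-99, 1, -6], [32, 0, 4]].
The requested entry is 4.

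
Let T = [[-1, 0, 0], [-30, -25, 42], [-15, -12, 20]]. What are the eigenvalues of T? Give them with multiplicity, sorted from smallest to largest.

-4, -1, -1

Characteristic polynomial: p(μ) = μ^3 + 6μ^2 + 9μ + 4 = (μ + 1)^2(μ + 4).
Roots (with multiplicity): -4, -1, -1.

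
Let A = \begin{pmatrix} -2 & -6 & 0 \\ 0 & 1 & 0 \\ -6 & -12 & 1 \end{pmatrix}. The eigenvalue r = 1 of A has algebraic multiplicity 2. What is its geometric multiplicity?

2

A − 1I = [[-3, -6, 0], [0, 0, 0], [-6, -12, 0]].
This matrix has rank 1, so its null space has dimension 3 − 1 = 2.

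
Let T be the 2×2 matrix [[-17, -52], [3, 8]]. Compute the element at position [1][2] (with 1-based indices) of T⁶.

Characteristic polynomial: μ^2 + 9μ + 20 = (μ + 4)(μ + 5), so the eigenvalues are -5, -4.
μ=-5: eigenvector (13, -3).
μ=-4: eigenvector (-4, 1).
P = [[13, -4], [-3, 1]], D = diag(-5, -4), P⁻¹ = [[1, 4], [3, 13]].
T⁶ = P·diag(15625, 4096)·P⁻¹ = [[153973, 599508], [-34587, -134252]].
The requested entry is 599508.

599508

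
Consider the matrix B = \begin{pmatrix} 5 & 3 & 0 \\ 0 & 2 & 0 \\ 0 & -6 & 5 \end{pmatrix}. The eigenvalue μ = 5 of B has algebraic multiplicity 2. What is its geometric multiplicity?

B − 5I = [[0, 3, 0], [0, -3, 0], [0, -6, 0]].
This matrix has rank 1, so its null space has dimension 3 − 1 = 2.

2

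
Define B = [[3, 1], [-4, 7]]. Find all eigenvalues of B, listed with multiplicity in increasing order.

Characteristic polynomial: p(λ) = λ^2 - 10λ + 25 = (λ - 5)^2.
Roots (with multiplicity): 5, 5.

5, 5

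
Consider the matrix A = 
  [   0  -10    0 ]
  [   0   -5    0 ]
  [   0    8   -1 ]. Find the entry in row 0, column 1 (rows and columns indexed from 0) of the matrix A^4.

1250

Characteristic polynomial: s^3 + 6s^2 + 5s = s(s + 1)(s + 5), so the eigenvalues are -5, -1, 0.
s=0: eigenvector (1, 0, 0).
s=-5: eigenvector (2, 1, -2).
s=-1: eigenvector (0, 0, 1).
P = [[1, 2, 0], [0, 1, 0], [0, -2, 1]], D = diag(0, -5, -1), P⁻¹ = [[1, -2, 0], [0, 1, 0], [0, 2, 1]].
A⁴ = P·diag(0, 625, 1)·P⁻¹ = [[0, 1250, 0], [0, 625, 0], [0, -1248, 1]].
The requested entry is 1250.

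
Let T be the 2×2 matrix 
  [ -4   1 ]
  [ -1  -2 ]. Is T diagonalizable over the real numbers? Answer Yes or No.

No

Characteristic polynomial: p(r) = r^2 + 6r + 9 = (r + 3)^2.
r = -3 has algebraic multiplicity 2; rank(T + 3I) = 1, so geometric multiplicity = 1.
Geometric multiplicity < algebraic multiplicity, so T is not diagonalizable.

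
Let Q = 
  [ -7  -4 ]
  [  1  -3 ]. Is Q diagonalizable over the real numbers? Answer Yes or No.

No

Characteristic polynomial: p(s) = s^2 + 10s + 25 = (s + 5)^2.
s = -5 has algebraic multiplicity 2; rank(Q + 5I) = 1, so geometric multiplicity = 1.
Geometric multiplicity < algebraic multiplicity, so Q is not diagonalizable.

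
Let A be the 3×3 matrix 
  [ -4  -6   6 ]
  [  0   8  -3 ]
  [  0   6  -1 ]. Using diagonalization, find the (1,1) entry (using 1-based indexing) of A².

16

Characteristic polynomial: t^3 - 3t^2 - 18t + 40 = (t - 5)(t - 2)(t + 4), so the eigenvalues are -4, 2, 5.
t=5: eigenvector (0, 1, 1).
t=2: eigenvector (-1, -1, -2).
t=-4: eigenvector (1, 0, 0).
P = [[0, -1, 1], [1, -1, 0], [1, -2, 0]], D = diag(5, 2, -4), P⁻¹ = [[0, 2, -1], [0, 1, -1], [1, 1, -1]].
A² = P·diag(25, 4, 16)·P⁻¹ = [[16, 12, -12], [0, 46, -21], [0, 42, -17]].
The requested entry is 16.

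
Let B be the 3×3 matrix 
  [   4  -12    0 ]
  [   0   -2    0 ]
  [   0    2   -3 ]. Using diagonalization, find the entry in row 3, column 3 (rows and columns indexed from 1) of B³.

-27

Characteristic polynomial: t^3 + t^2 - 14t - 24 = (t - 4)(t + 2)(t + 3), so the eigenvalues are -3, -2, 4.
t=-2: eigenvector (2, 1, 2).
t=4: eigenvector (1, 0, 0).
t=-3: eigenvector (0, 0, 1).
P = [[2, 1, 0], [1, 0, 0], [2, 0, 1]], D = diag(-2, 4, -3), P⁻¹ = [[0, 1, 0], [1, -2, 0], [0, -2, 1]].
B³ = P·diag(-8, 64, -27)·P⁻¹ = [[64, -144, 0], [0, -8, 0], [0, 38, -27]].
The requested entry is -27.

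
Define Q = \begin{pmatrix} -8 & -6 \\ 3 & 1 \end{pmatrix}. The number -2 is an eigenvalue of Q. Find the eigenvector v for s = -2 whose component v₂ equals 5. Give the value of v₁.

-5

Q + 2I = [[-6, -6], [3, 3]].
Solving (Q + 2I)v = 0 gives the eigenspace spanned by (-5, 5).
With v₂ = 5, v = (-5, 5), so v₁ = -5.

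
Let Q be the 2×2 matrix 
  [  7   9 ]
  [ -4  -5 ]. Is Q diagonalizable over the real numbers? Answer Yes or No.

No

Characteristic polynomial: p(t) = t^2 - 2t + 1 = (t - 1)^2.
t = 1 has algebraic multiplicity 2; rank(Q − 1I) = 1, so geometric multiplicity = 1.
Geometric multiplicity < algebraic multiplicity, so Q is not diagonalizable.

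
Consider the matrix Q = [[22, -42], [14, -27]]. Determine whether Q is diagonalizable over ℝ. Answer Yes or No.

Yes

Characteristic polynomial: p(μ) = μ^2 + 5μ - 6 = (μ - 1)(μ + 6).
All 2 eigenvalues are distinct, so Q is diagonalizable.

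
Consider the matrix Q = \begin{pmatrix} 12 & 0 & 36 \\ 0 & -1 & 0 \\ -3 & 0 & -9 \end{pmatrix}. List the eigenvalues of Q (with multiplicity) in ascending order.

Characteristic polynomial: p(r) = r^3 - 2r^2 - 3r = r(r - 3)(r + 1).
Roots (with multiplicity): -1, 0, 3.

-1, 0, 3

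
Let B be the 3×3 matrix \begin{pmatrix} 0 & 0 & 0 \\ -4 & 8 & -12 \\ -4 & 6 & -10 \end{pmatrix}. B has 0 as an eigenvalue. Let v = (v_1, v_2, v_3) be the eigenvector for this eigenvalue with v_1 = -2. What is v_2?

B = [[0, 0, 0], [-4, 8, -12], [-4, 6, -10]].
Solving (B)v = 0 gives the eigenspace spanned by (-2, 2, 2).
With v_1 = -2, v = (-2, 2, 2), so v_2 = 2.

2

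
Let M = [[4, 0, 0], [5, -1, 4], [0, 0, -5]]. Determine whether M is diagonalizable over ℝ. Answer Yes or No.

Yes

Characteristic polynomial: p(λ) = λ^3 + 2λ^2 - 19λ - 20 = (λ - 4)(λ + 1)(λ + 5).
All 3 eigenvalues are distinct, so M is diagonalizable.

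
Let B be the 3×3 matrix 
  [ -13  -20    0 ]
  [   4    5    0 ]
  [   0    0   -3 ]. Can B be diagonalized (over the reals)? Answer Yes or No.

Yes

Characteristic polynomial: p(μ) = μ^3 + 11μ^2 + 39μ + 45 = (μ + 3)^2(μ + 5).
μ = -3 has algebraic multiplicity 2; rank(B + 3I) = 1, so geometric multiplicity = 2.
Every eigenvalue has geometric = algebraic multiplicity, so B is diagonalizable.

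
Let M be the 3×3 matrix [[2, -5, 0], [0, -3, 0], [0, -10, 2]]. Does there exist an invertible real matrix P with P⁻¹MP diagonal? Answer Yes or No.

Characteristic polynomial: p(s) = s^3 - s^2 - 8s + 12 = (s - 2)^2(s + 3).
s = 2 has algebraic multiplicity 2; rank(M − 2I) = 1, so geometric multiplicity = 2.
Every eigenvalue has geometric = algebraic multiplicity, so M is diagonalizable.

Yes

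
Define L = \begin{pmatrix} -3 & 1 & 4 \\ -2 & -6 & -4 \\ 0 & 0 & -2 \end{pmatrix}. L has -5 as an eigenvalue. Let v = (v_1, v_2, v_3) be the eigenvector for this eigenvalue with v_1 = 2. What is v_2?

L + 5I = [[2, 1, 4], [-2, -1, -4], [0, 0, 3]].
Solving (L + 5I)v = 0 gives the eigenspace spanned by (2, -4, 0).
With v_1 = 2, v = (2, -4, 0), so v_2 = -4.

-4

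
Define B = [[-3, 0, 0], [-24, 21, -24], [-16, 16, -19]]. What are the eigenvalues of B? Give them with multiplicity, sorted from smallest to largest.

Characteristic polynomial: p(λ) = λ^3 + λ^2 - 21λ - 45 = (λ - 5)(λ + 3)^2.
Roots (with multiplicity): -3, -3, 5.

-3, -3, 5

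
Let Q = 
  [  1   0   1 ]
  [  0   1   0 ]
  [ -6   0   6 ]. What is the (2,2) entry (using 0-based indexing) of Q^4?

Characteristic polynomial: λ^3 - 8λ^2 + 19λ - 12 = (λ - 4)(λ - 3)(λ - 1), so the eigenvalues are 1, 3, 4.
λ=3: eigenvector (1, 0, 2).
λ=1: eigenvector (0, 1, 0).
λ=4: eigenvector (1, 0, 3).
P = [[1, 0, 1], [0, 1, 0], [2, 0, 3]], D = diag(3, 1, 4), P⁻¹ = [[3, 0, -1], [0, 1, 0], [-2, 0, 1]].
Q⁴ = P·diag(81, 1, 256)·P⁻¹ = [[-269, 0, 175], [0, 1, 0], [-1050, 0, 606]].
The requested entry is 606.

606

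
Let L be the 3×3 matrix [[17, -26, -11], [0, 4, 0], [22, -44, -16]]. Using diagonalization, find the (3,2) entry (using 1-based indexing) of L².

-44

Characteristic polynomial: r^3 - 5r^2 - 26r + 120 = (r - 6)(r - 4)(r + 5), so the eigenvalues are -5, 4, 6.
r=-5: eigenvector (-1, 0, -2).
r=4: eigenvector (2, 1, 0).
r=6: eigenvector (1, 0, 1).
P = [[-1, 2, 1], [0, 1, 0], [-2, 0, 1]], D = diag(-5, 4, 6), P⁻¹ = [[1, -2, -1], [0, 1, 0], [2, -4, -1]].
L² = P·diag(25, 16, 36)·P⁻¹ = [[47, -62, -11], [0, 16, 0], [22, -44, 14]].
The requested entry is -44.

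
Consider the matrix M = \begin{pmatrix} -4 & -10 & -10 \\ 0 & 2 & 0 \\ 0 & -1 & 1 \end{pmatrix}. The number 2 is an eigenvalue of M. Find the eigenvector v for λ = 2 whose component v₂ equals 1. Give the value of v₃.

-1

M − 2I = [[-6, -10, -10], [0, 0, 0], [0, -1, -1]].
Solving (M − 2I)v = 0 gives the eigenspace spanned by (0, 1, -1).
With v₂ = 1, v = (0, 1, -1), so v₃ = -1.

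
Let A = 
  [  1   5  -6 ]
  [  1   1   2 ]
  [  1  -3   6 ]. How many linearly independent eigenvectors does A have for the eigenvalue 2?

1

A − 2I = [[-1, 5, -6], [1, -1, 2], [1, -3, 4]].
This matrix has rank 2, so its null space has dimension 3 − 2 = 1.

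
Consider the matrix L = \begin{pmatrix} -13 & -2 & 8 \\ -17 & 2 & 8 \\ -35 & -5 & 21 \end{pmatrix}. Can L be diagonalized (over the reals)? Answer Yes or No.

Characteristic polynomial: p(r) = r^3 - 10r^2 + 29r - 20 = (r - 5)(r - 4)(r - 1).
All 3 eigenvalues are distinct, so L is diagonalizable.

Yes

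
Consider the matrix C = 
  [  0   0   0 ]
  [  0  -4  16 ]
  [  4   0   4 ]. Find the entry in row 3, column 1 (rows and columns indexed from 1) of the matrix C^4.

256

Characteristic polynomial: r^3 - 16r = r(r - 4)(r + 4), so the eigenvalues are -4, 0, 4.
r=0: eigenvector (1, -4, -1).
r=-4: eigenvector (0, 1, 0).
r=4: eigenvector (0, 2, 1).
P = [[1, 0, 0], [-4, 1, 2], [-1, 0, 1]], D = diag(0, -4, 4), P⁻¹ = [[1, 0, 0], [2, 1, -2], [1, 0, 1]].
C⁴ = P·diag(0, 256, 256)·P⁻¹ = [[0, 0, 0], [1024, 256, 0], [256, 0, 256]].
The requested entry is 256.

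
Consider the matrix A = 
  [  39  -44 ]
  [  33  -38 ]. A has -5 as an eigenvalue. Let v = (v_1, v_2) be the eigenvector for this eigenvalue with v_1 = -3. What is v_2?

-3

A + 5I = [[44, -44], [33, -33]].
Solving (A + 5I)v = 0 gives the eigenspace spanned by (-3, -3).
With v_1 = -3, v = (-3, -3), so v_2 = -3.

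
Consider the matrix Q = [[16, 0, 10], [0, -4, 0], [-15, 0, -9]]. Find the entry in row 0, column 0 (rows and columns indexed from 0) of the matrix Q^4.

Characteristic polynomial: r^3 - 3r^2 - 22r + 24 = (r - 6)(r - 1)(r + 4), so the eigenvalues are -4, 1, 6.
r=6: eigenvector (1, 0, -1).
r=1: eigenvector (-2, 0, 3).
r=-4: eigenvector (0, 1, 0).
P = [[1, -2, 0], [0, 0, 1], [-1, 3, 0]], D = diag(6, 1, -4), P⁻¹ = [[3, 0, 2], [1, 0, 1], [0, 1, 0]].
Q⁴ = P·diag(1296, 1, 256)·P⁻¹ = [[3886, 0, 2590], [0, 256, 0], [-3885, 0, -2589]].
The requested entry is 3886.

3886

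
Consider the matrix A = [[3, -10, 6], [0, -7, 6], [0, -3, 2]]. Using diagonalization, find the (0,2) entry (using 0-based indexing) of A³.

126

Characteristic polynomial: r^3 + 2r^2 - 11r - 12 = (r - 3)(r + 1)(r + 4), so the eigenvalues are -4, -1, 3.
r=-1: eigenvector (1, 1, 1).
r=3: eigenvector (1, 0, 0).
r=-4: eigenvector (-2, -2, -1).
P = [[1, 1, -2], [1, 0, -2], [1, 0, -1]], D = diag(-1, 3, -4), P⁻¹ = [[0, -1, 2], [1, -1, 0], [0, -1, 1]].
A³ = P·diag(-1, 27, -64)·P⁻¹ = [[27, -154, 126], [0, -127, 126], [0, -63, 62]].
The requested entry is 126.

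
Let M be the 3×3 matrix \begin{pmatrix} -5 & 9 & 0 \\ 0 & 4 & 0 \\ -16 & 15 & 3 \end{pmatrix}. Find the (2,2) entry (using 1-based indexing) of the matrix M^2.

Characteristic polynomial: μ^3 - 2μ^2 - 23μ + 60 = (μ - 4)(μ - 3)(μ + 5), so the eigenvalues are -5, 3, 4.
μ=-5: eigenvector (1, 0, 2).
μ=4: eigenvector (1, 1, -1).
μ=3: eigenvector (0, 0, 1).
P = [[1, 1, 0], [0, 1, 0], [2, -1, 1]], D = diag(-5, 4, 3), P⁻¹ = [[1, -1, 0], [0, 1, 0], [-2, 3, 1]].
M² = P·diag(25, 16, 9)·P⁻¹ = [[25, -9, 0], [0, 16, 0], [32, -39, 9]].
The requested entry is 16.

16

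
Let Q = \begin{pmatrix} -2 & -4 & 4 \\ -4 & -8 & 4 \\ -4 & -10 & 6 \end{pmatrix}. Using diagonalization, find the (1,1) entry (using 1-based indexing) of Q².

4

Characteristic polynomial: λ^3 + 4λ^2 - 4λ - 16 = (λ - 2)(λ + 2)(λ + 4), so the eigenvalues are -4, -2, 2.
λ=2: eigenvector (1, 0, 1).
λ=-4: eigenvector (0, 1, 1).
λ=-2: eigenvector (1, -2, -2).
P = [[1, 0, 1], [0, 1, -2], [1, 1, -2]], D = diag(2, -4, -2), P⁻¹ = [[0, -1, 1], [2, 3, -2], [1, 1, -1]].
Q² = P·diag(4, 16, 4)·P⁻¹ = [[4, 0, 0], [24, 40, -24], [24, 36, -20]].
The requested entry is 4.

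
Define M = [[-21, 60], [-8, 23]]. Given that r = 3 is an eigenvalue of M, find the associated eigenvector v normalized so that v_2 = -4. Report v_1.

M − 3I = [[-24, 60], [-8, 20]].
Solving (M − 3I)v = 0 gives the eigenspace spanned by (-10, -4).
With v_2 = -4, v = (-10, -4), so v_1 = -10.

-10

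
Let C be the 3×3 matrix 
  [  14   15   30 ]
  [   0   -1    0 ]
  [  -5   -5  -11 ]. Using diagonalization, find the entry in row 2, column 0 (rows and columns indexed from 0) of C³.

Characteristic polynomial: λ^3 - 2λ^2 - 7λ - 4 = (λ - 4)(λ + 1)^2, so the eigenvalues are -1, -1, 4.
λ=4: eigenvector (3, 0, -1).
λ=-1: eigenvector (-3, 1, 1).
λ=-1: eigenvector (-2, 0, 1).
P = [[3, -3, -2], [0, 1, 0], [-1, 1, 1]], D = diag(4, -1, -1), P⁻¹ = [[1, 1, 2], [0, 1, 0], [1, 0, 3]].
C³ = P·diag(64, -1, -1)·P⁻¹ = [[194, 195, 390], [0, -1, 0], [-65, -65, -131]].
The requested entry is -65.

-65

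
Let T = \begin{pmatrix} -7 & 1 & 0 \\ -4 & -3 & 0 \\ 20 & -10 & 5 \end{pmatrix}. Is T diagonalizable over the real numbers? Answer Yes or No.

Characteristic polynomial: p(s) = s^3 + 5s^2 - 25s - 125 = (s - 5)(s + 5)^2.
s = -5 has algebraic multiplicity 2; rank(T + 5I) = 2, so geometric multiplicity = 1.
Geometric multiplicity < algebraic multiplicity, so T is not diagonalizable.

No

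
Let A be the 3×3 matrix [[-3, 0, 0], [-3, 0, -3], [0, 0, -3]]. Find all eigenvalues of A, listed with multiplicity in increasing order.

-3, -3, 0

Characteristic polynomial: p(t) = t^3 + 6t^2 + 9t = t(t + 3)^2.
Roots (with multiplicity): -3, -3, 0.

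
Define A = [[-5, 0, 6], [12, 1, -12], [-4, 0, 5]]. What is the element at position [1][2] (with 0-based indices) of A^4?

0

Characteristic polynomial: μ^3 - μ^2 - μ + 1 = (μ - 1)^2(μ + 1), so the eigenvalues are -1, 1, 1.
μ=1: eigenvector (0, 1, 0).
μ=-1: eigenvector (3, -6, 2).
μ=1: eigenvector (1, -2, 1).
P = [[0, 3, 1], [1, -6, -2], [0, 2, 1]], D = diag(1, -1, 1), P⁻¹ = [[2, 1, 0], [1, 0, -1], [-2, 0, 3]].
A⁴ = P·diag(1, 1, 1)·P⁻¹ = [[1, 0, 0], [0, 1, 0], [0, 0, 1]].
The requested entry is 0.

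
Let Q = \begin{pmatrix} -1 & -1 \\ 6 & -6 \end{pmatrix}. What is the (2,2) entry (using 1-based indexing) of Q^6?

10830

Characteristic polynomial: t^2 + 7t + 12 = (t + 3)(t + 4), so the eigenvalues are -4, -3.
t=-3: eigenvector (1, 2).
t=-4: eigenvector (1, 3).
P = [[1, 1], [2, 3]], D = diag(-3, -4), P⁻¹ = [[3, -1], [-2, 1]].
Q⁶ = P·diag(729, 4096)·P⁻¹ = [[-6005, 3367], [-20202, 10830]].
The requested entry is 10830.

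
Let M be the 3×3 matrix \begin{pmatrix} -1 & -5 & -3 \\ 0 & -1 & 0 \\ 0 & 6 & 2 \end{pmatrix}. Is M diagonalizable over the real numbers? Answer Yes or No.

No

Characteristic polynomial: p(s) = s^3 - 3s - 2 = (s - 2)(s + 1)^2.
s = -1 has algebraic multiplicity 2; rank(M + 1I) = 2, so geometric multiplicity = 1.
Geometric multiplicity < algebraic multiplicity, so M is not diagonalizable.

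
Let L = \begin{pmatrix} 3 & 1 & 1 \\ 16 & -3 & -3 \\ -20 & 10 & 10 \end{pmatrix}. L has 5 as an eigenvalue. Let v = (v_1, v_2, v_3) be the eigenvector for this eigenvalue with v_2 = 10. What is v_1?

L − 5I = [[-2, 1, 1], [16, -8, -3], [-20, 10, 5]].
Solving (L − 5I)v = 0 gives the eigenspace spanned by (5, 10, 0).
With v_2 = 10, v = (5, 10, 0), so v_1 = 5.

5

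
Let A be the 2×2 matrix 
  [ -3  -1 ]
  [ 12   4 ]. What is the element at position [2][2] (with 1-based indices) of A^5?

Characteristic polynomial: λ^2 - λ = λ(λ - 1), so the eigenvalues are 0, 1.
λ=1: eigenvector (-1, 4).
λ=0: eigenvector (1, -3).
P = [[-1, 1], [4, -3]], D = diag(1, 0), P⁻¹ = [[3, 1], [4, 1]].
A⁵ = P·diag(1, 0)·P⁻¹ = [[-3, -1], [12, 4]].
The requested entry is 4.

4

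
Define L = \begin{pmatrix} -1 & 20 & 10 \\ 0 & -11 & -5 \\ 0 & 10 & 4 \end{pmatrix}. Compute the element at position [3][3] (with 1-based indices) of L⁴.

Characteristic polynomial: r^3 + 8r^2 + 13r + 6 = (r + 1)^2(r + 6), so the eigenvalues are -6, -1, -1.
r=-1: eigenvector (1, 0, 0).
r=-1: eigenvector (-2, 1, -2).
r=-6: eigenvector (-2, 1, -1).
P = [[1, -2, -2], [0, 1, 1], [0, -2, -1]], D = diag(-1, -1, -6), P⁻¹ = [[1, 2, 0], [0, -1, -1], [0, 2, 1]].
L⁴ = P·diag(1, 1, 1296)·P⁻¹ = [[1, -5180, -2590], [0, 2591, 1295], [0, -2590, -1294]].
The requested entry is -1294.

-1294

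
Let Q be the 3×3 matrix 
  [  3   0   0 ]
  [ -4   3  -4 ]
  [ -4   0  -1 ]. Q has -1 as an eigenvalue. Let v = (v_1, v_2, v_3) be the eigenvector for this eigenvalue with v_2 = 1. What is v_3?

Q + 1I = [[4, 0, 0], [-4, 4, -4], [-4, 0, 0]].
Solving (Q + 1I)v = 0 gives the eigenspace spanned by (0, 1, 1).
With v_2 = 1, v = (0, 1, 1), so v_3 = 1.

1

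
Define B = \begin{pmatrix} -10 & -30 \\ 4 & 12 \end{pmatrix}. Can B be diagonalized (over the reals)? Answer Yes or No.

Characteristic polynomial: p(λ) = λ^2 - 2λ = λ(λ - 2).
All 2 eigenvalues are distinct, so B is diagonalizable.

Yes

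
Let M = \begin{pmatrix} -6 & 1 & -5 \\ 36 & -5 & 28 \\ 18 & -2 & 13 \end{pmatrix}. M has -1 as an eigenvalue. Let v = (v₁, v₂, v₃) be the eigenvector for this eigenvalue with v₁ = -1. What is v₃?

2

M + 1I = [[-5, 1, -5], [36, -4, 28], [18, -2, 14]].
Solving (M + 1I)v = 0 gives the eigenspace spanned by (-1, 5, 2).
With v₁ = -1, v = (-1, 5, 2), so v₃ = 2.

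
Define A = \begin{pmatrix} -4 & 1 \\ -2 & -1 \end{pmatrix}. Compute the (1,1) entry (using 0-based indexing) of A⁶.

Characteristic polynomial: μ^2 + 5μ + 6 = (μ + 2)(μ + 3), so the eigenvalues are -3, -2.
μ=-2: eigenvector (-1, -2).
μ=-3: eigenvector (1, 1).
P = [[-1, 1], [-2, 1]], D = diag(-2, -3), P⁻¹ = [[1, -1], [2, -1]].
A⁶ = P·diag(64, 729)·P⁻¹ = [[1394, -665], [1330, -601]].
The requested entry is -601.

-601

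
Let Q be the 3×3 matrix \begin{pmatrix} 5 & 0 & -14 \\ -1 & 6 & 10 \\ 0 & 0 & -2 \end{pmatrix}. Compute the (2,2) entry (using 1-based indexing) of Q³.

Characteristic polynomial: r^3 - 9r^2 + 8r + 60 = (r - 6)(r - 5)(r + 2), so the eigenvalues are -2, 5, 6.
r=5: eigenvector (1, 1, 0).
r=6: eigenvector (0, 1, 0).
r=-2: eigenvector (2, -1, 1).
P = [[1, 0, 2], [1, 1, -1], [0, 0, 1]], D = diag(5, 6, -2), P⁻¹ = [[1, 0, -2], [-1, 1, 3], [0, 0, 1]].
Q³ = P·diag(125, 216, -8)·P⁻¹ = [[125, 0, -266], [-91, 216, 406], [0, 0, -8]].
The requested entry is 216.

216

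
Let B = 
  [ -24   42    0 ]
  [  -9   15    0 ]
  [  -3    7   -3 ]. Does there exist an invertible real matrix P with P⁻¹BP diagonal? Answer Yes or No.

Characteristic polynomial: p(s) = s^3 + 12s^2 + 45s + 54 = (s + 3)^2(s + 6).
s = -3 has algebraic multiplicity 2; rank(B + 3I) = 2, so geometric multiplicity = 1.
Geometric multiplicity < algebraic multiplicity, so B is not diagonalizable.

No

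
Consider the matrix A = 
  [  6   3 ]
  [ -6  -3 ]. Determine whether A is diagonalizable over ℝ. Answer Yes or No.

Characteristic polynomial: p(μ) = μ^2 - 3μ = μ(μ - 3).
All 2 eigenvalues are distinct, so A is diagonalizable.

Yes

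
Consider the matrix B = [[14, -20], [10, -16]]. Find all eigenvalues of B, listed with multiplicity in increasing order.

-6, 4

Characteristic polynomial: p(t) = t^2 + 2t - 24 = (t - 4)(t + 6).
Roots (with multiplicity): -6, 4.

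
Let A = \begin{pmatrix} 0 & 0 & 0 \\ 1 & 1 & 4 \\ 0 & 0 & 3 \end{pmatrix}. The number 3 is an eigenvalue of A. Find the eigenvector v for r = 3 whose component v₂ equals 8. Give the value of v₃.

A − 3I = [[-3, 0, 0], [1, -2, 4], [0, 0, 0]].
Solving (A − 3I)v = 0 gives the eigenspace spanned by (0, 8, 4).
With v₂ = 8, v = (0, 8, 4), so v₃ = 4.

4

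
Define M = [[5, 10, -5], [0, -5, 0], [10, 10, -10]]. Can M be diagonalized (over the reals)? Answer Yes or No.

Yes

Characteristic polynomial: p(r) = r^3 + 10r^2 + 25r = r(r + 5)^2.
r = -5 has algebraic multiplicity 2; rank(M + 5I) = 1, so geometric multiplicity = 2.
Every eigenvalue has geometric = algebraic multiplicity, so M is diagonalizable.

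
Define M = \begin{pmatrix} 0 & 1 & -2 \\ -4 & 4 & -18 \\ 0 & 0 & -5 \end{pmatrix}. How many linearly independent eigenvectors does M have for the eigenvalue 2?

M − 2I = [[-2, 1, -2], [-4, 2, -18], [0, 0, -7]].
This matrix has rank 2, so its null space has dimension 3 − 2 = 1.

1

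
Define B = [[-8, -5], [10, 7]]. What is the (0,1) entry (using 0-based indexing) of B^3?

-35

Characteristic polynomial: λ^2 + λ - 6 = (λ - 2)(λ + 3), so the eigenvalues are -3, 2.
λ=2: eigenvector (-1, 2).
λ=-3: eigenvector (-1, 1).
P = [[-1, -1], [2, 1]], D = diag(2, -3), P⁻¹ = [[1, 1], [-2, -1]].
B³ = P·diag(8, -27)·P⁻¹ = [[-62, -35], [70, 43]].
The requested entry is -35.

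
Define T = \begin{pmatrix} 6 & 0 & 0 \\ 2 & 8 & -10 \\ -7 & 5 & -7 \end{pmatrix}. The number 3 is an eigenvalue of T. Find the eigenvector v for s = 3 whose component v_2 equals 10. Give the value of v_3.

5

T − 3I = [[3, 0, 0], [2, 5, -10], [-7, 5, -10]].
Solving (T − 3I)v = 0 gives the eigenspace spanned by (0, 10, 5).
With v_2 = 10, v = (0, 10, 5), so v_3 = 5.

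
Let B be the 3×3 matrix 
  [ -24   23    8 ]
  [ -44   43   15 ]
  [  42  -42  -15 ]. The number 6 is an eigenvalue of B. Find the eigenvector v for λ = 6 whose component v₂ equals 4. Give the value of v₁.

B − 6I = [[-30, 23, 8], [-44, 37, 15], [42, -42, -21]].
Solving (B − 6I)v = 0 gives the eigenspace spanned by (2, 4, -4).
With v₂ = 4, v = (2, 4, -4), so v₁ = 2.

2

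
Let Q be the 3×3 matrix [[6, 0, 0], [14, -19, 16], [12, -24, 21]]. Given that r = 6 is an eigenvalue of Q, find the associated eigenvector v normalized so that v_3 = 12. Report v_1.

Q − 6I = [[0, 0, 0], [14, -25, 16], [12, -24, 15]].
Solving (Q − 6I)v = 0 gives the eigenspace spanned by (-3, 6, 12).
With v_3 = 12, v = (-3, 6, 12), so v_1 = -3.

-3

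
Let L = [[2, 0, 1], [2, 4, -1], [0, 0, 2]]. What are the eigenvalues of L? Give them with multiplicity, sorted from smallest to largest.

2, 2, 4

Characteristic polynomial: p(r) = r^3 - 8r^2 + 20r - 16 = (r - 4)(r - 2)^2.
Roots (with multiplicity): 2, 2, 4.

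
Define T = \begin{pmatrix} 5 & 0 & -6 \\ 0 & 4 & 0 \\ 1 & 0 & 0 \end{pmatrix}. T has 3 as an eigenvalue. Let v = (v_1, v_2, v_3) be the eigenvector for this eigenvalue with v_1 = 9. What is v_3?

3

T − 3I = [[2, 0, -6], [0, 1, 0], [1, 0, -3]].
Solving (T − 3I)v = 0 gives the eigenspace spanned by (9, 0, 3).
With v_1 = 9, v = (9, 0, 3), so v_3 = 3.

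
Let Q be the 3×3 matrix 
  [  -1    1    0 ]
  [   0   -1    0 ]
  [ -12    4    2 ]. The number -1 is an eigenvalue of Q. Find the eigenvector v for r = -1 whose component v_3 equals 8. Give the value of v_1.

Q + 1I = [[0, 1, 0], [0, 0, 0], [-12, 4, 3]].
Solving (Q + 1I)v = 0 gives the eigenspace spanned by (2, 0, 8).
With v_3 = 8, v = (2, 0, 8), so v_1 = 2.

2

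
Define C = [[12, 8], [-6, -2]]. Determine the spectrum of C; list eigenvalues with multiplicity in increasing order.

Characteristic polynomial: p(λ) = λ^2 - 10λ + 24 = (λ - 6)(λ - 4).
Roots (with multiplicity): 4, 6.

4, 6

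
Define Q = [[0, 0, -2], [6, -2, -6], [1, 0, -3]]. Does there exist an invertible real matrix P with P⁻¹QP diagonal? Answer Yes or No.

Characteristic polynomial: p(s) = s^3 + 5s^2 + 8s + 4 = (s + 1)(s + 2)^2.
s = -2 has algebraic multiplicity 2; rank(Q + 2I) = 1, so geometric multiplicity = 2.
Every eigenvalue has geometric = algebraic multiplicity, so Q is diagonalizable.

Yes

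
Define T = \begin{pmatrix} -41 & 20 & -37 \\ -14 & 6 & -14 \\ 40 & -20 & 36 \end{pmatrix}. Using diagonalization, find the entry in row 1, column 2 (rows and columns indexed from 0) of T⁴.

-2590

Characteristic polynomial: λ^3 - λ^2 - 26λ - 24 = (λ - 6)(λ + 1)(λ + 4), so the eigenvalues are -4, -1, 6.
λ=-1: eigenvector (1, 2, 0).
λ=6: eigenvector (2, 1, -2).
λ=-4: eigenvector (-1, 0, 1).
P = [[1, 2, -1], [2, 1, 0], [0, -2, 1]], D = diag(-1, 6, -4), P⁻¹ = [[1, 0, 1], [-2, 1, -2], [-4, 2, -3]].
T⁴ = P·diag(1, 1296, 256)·P⁻¹ = [[-4159, 2080, -4415], [-2590, 1296, -2590], [4160, -2080, 4416]].
The requested entry is -2590.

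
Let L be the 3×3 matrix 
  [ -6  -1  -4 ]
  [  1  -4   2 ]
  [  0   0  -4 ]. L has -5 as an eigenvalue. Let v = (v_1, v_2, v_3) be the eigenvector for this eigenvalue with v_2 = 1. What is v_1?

L + 5I = [[-1, -1, -4], [1, 1, 2], [0, 0, 1]].
Solving (L + 5I)v = 0 gives the eigenspace spanned by (-1, 1, 0).
With v_2 = 1, v = (-1, 1, 0), so v_1 = -1.

-1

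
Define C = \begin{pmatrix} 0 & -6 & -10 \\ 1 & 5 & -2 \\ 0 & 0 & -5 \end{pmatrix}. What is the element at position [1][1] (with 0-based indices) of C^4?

211

Characteristic polynomial: s^3 - 19s + 30 = (s - 3)(s - 2)(s + 5), so the eigenvalues are -5, 2, 3.
s=2: eigenvector (3, -1, 0).
s=3: eigenvector (-2, 1, 0).
s=-5: eigenvector (2, 0, 1).
P = [[3, -2, 2], [-1, 1, 0], [0, 0, 1]], D = diag(2, 3, -5), P⁻¹ = [[1, 2, -2], [1, 3, -2], [0, 0, 1]].
C⁴ = P·diag(16, 81, 625)·P⁻¹ = [[-114, -390, 1478], [65, 211, -130], [0, 0, 625]].
The requested entry is 211.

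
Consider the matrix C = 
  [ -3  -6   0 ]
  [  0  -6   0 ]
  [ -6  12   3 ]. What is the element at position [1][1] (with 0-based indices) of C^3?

Characteristic polynomial: μ^3 + 6μ^2 - 9μ - 54 = (μ - 3)(μ + 3)(μ + 6), so the eigenvalues are -6, -3, 3.
μ=-3: eigenvector (1, 0, 1).
μ=-6: eigenvector (2, 1, 0).
μ=3: eigenvector (0, 0, 1).
P = [[1, 2, 0], [0, 1, 0], [1, 0, 1]], D = diag(-3, -6, 3), P⁻¹ = [[1, -2, 0], [0, 1, 0], [-1, 2, 1]].
C³ = P·diag(-27, -216, 27)·P⁻¹ = [[-27, -378, 0], [0, -216, 0], [-54, 108, 27]].
The requested entry is -216.

-216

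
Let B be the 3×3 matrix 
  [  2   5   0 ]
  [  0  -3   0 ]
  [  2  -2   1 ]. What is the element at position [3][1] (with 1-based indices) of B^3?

14

Characteristic polynomial: r^3 - 7r + 6 = (r - 2)(r - 1)(r + 3), so the eigenvalues are -3, 1, 2.
r=1: eigenvector (0, 0, 1).
r=-3: eigenvector (-1, 1, 1).
r=2: eigenvector (1, 0, 2).
P = [[0, -1, 1], [0, 1, 0], [1, 1, 2]], D = diag(1, -3, 2), P⁻¹ = [[-2, -3, 1], [0, 1, 0], [1, 1, 0]].
B³ = P·diag(1, -27, 8)·P⁻¹ = [[8, 35, 0], [0, -27, 0], [14, -14, 1]].
The requested entry is 14.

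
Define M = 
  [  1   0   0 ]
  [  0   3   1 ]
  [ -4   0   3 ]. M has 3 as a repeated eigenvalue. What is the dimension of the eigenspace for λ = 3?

1

M − 3I = [[-2, 0, 0], [0, 0, 1], [-4, 0, 0]].
This matrix has rank 2, so its null space has dimension 3 − 2 = 1.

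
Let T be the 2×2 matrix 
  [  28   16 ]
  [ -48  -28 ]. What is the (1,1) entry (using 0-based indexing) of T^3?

-448

Characteristic polynomial: μ^2 - 16 = (μ - 4)(μ + 4), so the eigenvalues are -4, 4.
μ=4: eigenvector (2, -3).
μ=-4: eigenvector (1, -2).
P = [[2, 1], [-3, -2]], D = diag(4, -4), P⁻¹ = [[2, 1], [-3, -2]].
T³ = P·diag(64, -64)·P⁻¹ = [[448, 256], [-768, -448]].
The requested entry is -448.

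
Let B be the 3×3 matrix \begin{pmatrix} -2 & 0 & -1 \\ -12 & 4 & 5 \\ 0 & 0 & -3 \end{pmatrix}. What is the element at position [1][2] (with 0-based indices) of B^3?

53

Characteristic polynomial: t^3 + t^2 - 14t - 24 = (t - 4)(t + 2)(t + 3), so the eigenvalues are -3, -2, 4.
t=-2: eigenvector (1, 2, 0).
t=4: eigenvector (0, 1, 0).
t=-3: eigenvector (1, 1, 1).
P = [[1, 0, 1], [2, 1, 1], [0, 0, 1]], D = diag(-2, 4, -3), P⁻¹ = [[1, 0, -1], [-2, 1, 1], [0, 0, 1]].
B³ = P·diag(-8, 64, -27)·P⁻¹ = [[-8, 0, -19], [-144, 64, 53], [0, 0, -27]].
The requested entry is 53.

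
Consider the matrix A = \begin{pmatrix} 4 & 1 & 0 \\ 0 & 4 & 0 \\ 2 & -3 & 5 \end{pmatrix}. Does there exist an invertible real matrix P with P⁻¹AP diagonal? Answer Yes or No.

Characteristic polynomial: p(s) = s^3 - 13s^2 + 56s - 80 = (s - 5)(s - 4)^2.
s = 4 has algebraic multiplicity 2; rank(A − 4I) = 2, so geometric multiplicity = 1.
Geometric multiplicity < algebraic multiplicity, so A is not diagonalizable.

No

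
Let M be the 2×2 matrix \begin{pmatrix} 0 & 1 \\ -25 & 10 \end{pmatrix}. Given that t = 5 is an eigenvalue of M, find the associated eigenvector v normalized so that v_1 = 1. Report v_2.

5

M − 5I = [[-5, 1], [-25, 5]].
Solving (M − 5I)v = 0 gives the eigenspace spanned by (1, 5).
With v_1 = 1, v = (1, 5), so v_2 = 5.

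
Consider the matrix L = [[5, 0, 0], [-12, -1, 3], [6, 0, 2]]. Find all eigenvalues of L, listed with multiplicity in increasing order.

Characteristic polynomial: p(λ) = λ^3 - 6λ^2 + 3λ + 10 = (λ - 5)(λ - 2)(λ + 1).
Roots (with multiplicity): -1, 2, 5.

-1, 2, 5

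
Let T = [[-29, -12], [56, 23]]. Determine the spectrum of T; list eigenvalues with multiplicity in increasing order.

-5, -1

Characteristic polynomial: p(s) = s^2 + 6s + 5 = (s + 1)(s + 5).
Roots (with multiplicity): -5, -1.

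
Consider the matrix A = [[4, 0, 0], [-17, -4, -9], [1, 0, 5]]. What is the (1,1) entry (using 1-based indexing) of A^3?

64

Characteristic polynomial: t^3 - 5t^2 - 16t + 80 = (t - 5)(t - 4)(t + 4), so the eigenvalues are -4, 4, 5.
t=4: eigenvector (1, -1, -1).
t=-4: eigenvector (0, 1, 0).
t=5: eigenvector (0, -1, 1).
P = [[1, 0, 0], [-1, 1, -1], [-1, 0, 1]], D = diag(4, -4, 5), P⁻¹ = [[1, 0, 0], [2, 1, 1], [1, 0, 1]].
A³ = P·diag(64, -64, 125)·P⁻¹ = [[64, 0, 0], [-317, -64, -189], [61, 0, 125]].
The requested entry is 64.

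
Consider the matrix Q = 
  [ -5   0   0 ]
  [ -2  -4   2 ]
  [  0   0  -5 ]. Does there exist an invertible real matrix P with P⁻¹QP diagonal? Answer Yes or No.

Characteristic polynomial: p(λ) = λ^3 + 14λ^2 + 65λ + 100 = (λ + 4)(λ + 5)^2.
λ = -5 has algebraic multiplicity 2; rank(Q + 5I) = 1, so geometric multiplicity = 2.
Every eigenvalue has geometric = algebraic multiplicity, so Q is diagonalizable.

Yes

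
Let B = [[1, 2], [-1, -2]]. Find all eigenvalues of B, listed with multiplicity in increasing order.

-1, 0

Characteristic polynomial: p(r) = r^2 + r = r(r + 1).
Roots (with multiplicity): -1, 0.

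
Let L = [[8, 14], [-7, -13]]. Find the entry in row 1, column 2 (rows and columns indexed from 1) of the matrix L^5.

Characteristic polynomial: r^2 + 5r - 6 = (r - 1)(r + 6), so the eigenvalues are -6, 1.
r=1: eigenvector (2, -1).
r=-6: eigenvector (1, -1).
P = [[2, 1], [-1, -1]], D = diag(1, -6), P⁻¹ = [[1, 1], [-1, -2]].
L⁵ = P·diag(1, -7776)·P⁻¹ = [[7778, 15554], [-7777, -15553]].
The requested entry is 15554.

15554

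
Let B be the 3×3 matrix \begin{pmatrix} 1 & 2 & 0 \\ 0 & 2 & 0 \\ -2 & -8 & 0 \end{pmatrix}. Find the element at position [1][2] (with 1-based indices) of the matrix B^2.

6

Characteristic polynomial: s^3 - 3s^2 + 2s = s(s - 2)(s - 1), so the eigenvalues are 0, 1, 2.
s=1: eigenvector (1, 0, -2).
s=2: eigenvector (2, 1, -6).
s=0: eigenvector (0, 0, 1).
P = [[1, 2, 0], [0, 1, 0], [-2, -6, 1]], D = diag(1, 2, 0), P⁻¹ = [[1, -2, 0], [0, 1, 0], [2, 2, 1]].
B² = P·diag(1, 4, 0)·P⁻¹ = [[1, 6, 0], [0, 4, 0], [-2, -20, 0]].
The requested entry is 6.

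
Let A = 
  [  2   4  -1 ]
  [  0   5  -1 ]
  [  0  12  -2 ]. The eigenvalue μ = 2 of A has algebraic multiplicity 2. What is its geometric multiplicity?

1

A − 2I = [[0, 4, -1], [0, 3, -1], [0, 12, -4]].
This matrix has rank 2, so its null space has dimension 3 − 2 = 1.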